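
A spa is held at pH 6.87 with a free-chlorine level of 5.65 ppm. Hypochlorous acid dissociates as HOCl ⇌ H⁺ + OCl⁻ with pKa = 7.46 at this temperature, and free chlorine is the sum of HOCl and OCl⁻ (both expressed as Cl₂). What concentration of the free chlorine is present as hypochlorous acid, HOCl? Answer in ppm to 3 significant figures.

4.49 ppm

[OCl⁻]/[HOCl] = 10^(pH − pKa) = 10^(6.87 − 7.46) = 10^-0.59 = 0.257.
Fraction as HOCl = 1 / (1 + 0.257) = 0.7955.
HOCl = 0.7955 × 5.65 ppm = 4.495 ppm.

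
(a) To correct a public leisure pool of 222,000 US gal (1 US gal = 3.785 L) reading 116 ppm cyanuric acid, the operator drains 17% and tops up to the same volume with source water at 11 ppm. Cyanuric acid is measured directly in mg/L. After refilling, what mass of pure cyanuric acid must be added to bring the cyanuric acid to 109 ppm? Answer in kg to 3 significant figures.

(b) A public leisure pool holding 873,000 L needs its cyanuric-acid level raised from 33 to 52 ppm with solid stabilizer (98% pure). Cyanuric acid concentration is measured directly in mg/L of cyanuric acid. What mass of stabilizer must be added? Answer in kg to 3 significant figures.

(a) 9.12 kg; (b) 16.9 kg

(a) Volume: 222,000 US gal × 3.785 L/gal = 840,270 L.
(a) After draining 17% and refilling: 116 × 0.83 + 11 × 0.17 = 98.15 ppm.
(a) Deficit to target: 109 − 98.15 = 10.85 mg/L.
(a) Mass: 10.85 mg/L × 840,270 L = 9117 g cyanuric acid.

(b) CYA to add: (52 − 33) = 19 mg/L × 873,000 L = 16,590 g cyanuric acid.
(b) At 98% purity: 16,590 / 0.98 = 16,930 g product.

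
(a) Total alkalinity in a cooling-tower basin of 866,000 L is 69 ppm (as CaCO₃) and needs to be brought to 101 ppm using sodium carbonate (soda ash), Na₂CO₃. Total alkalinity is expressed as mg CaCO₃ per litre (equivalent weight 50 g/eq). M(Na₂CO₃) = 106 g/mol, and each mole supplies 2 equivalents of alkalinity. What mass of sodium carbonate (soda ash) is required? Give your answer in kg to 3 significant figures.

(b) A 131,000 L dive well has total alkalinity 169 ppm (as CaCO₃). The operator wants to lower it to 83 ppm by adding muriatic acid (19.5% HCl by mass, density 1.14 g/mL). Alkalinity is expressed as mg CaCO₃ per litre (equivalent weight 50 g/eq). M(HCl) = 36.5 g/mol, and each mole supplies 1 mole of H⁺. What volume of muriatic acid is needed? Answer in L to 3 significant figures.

(a) Alkalinity to add: (101 − 69) = 32 mg/L as CaCO₃ × 866,000 L = 27,710 g as CaCO₃.
(a) Equivalents: 27,710 g ÷ 50 g/eq = 554.2 eq.
(a) Each mole of Na₂CO₃ supplies 2 eq, so 554.2 / 2 = 277.1 mol.
(a) Mass: 277.1 mol × 106 g/mol = 29,370 g.

(b) Alkalinity to neutralize: (169 − 83) = 86 mg/L as CaCO₃ × 131,000 L = 11,270 g as CaCO₃.
(b) Equivalents of H⁺ required: 11,270 ÷ 50 g/eq = 225.3 eq = 225.3 mol HCl.
(b) Mass of HCl: 225.3 × 36.5 = 8224 g.
(b) Mass of 19.5% solution: 8224 / 0.195 = 42,180 g.
(b) Volume: 42,180 g ÷ 1.14 g/mL = 37,000 mL.

(a) 29.4 kg; (b) 37.0 L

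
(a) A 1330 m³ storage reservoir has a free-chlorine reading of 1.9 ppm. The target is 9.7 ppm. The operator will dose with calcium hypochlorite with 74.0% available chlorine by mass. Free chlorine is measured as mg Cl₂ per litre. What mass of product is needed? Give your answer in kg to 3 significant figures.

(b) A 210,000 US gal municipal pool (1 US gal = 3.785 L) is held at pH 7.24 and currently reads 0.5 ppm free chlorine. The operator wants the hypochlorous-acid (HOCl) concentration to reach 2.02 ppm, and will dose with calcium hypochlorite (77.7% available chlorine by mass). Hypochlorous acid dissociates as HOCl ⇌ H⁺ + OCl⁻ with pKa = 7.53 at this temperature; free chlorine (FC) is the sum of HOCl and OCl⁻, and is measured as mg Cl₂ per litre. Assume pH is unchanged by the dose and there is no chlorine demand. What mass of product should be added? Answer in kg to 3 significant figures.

(a) 14.0 kg; (b) 2.61 kg

(a) Volume: 1330 m³ = 1,330,000 L.
(a) Chlorine deficit: 9.7 − 1.9 = 7.8 ppm = 7.8 mg/L as Cl₂.
(a) Cl₂ equivalent needed: 7.8 mg/L × 1,330,000 L = 10,370,000 mg = 10,370 g.
(a) Product at 74.0% available chlorine: 10,370 / 0.74 = 14,020 g.

(b) Volume: 210,000 US gal × 3.785 L/gal = 794,850 L.
(b) [OCl⁻]/[HOCl] = 10^(pH − pKa) = 10^(7.24 − 7.53) = 0.5129; fraction as HOCl = 1/(1 + 0.5129) = 0.661.
(b) Free chlorine required for 2.02 ppm HOCl: 2.02 / 0.661 = 3.056 ppm.
(b) FC to add: 3.056 − 0.5 = 2.556 mg/L as Cl₂.
(b) Cl₂ equivalent: 2.556 mg/L × 794,850 L = 2032 g.
(b) Product at 77.7% available Cl: 2032 / 0.777 = 2615 g.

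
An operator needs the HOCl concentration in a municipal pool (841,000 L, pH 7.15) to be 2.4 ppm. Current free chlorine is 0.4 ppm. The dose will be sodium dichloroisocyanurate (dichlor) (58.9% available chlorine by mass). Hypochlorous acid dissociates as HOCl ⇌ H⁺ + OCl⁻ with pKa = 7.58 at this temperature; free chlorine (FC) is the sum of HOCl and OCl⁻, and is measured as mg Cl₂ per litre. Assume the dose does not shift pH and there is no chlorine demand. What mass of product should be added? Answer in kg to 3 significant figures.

[OCl⁻]/[HOCl] = 10^(pH − pKa) = 10^(7.15 − 7.58) = 0.3715; fraction as HOCl = 1/(1 + 0.3715) = 0.7291.
Free chlorine required for 2.4 ppm HOCl: 2.4 / 0.7291 = 3.292 ppm.
FC to add: 3.292 − 0.4 = 2.892 mg/L as Cl₂.
Cl₂ equivalent: 2.892 mg/L × 841,000 L = 2432 g.
Product at 58.9% available Cl: 2432 / 0.589 = 4129 g.

4.13 kg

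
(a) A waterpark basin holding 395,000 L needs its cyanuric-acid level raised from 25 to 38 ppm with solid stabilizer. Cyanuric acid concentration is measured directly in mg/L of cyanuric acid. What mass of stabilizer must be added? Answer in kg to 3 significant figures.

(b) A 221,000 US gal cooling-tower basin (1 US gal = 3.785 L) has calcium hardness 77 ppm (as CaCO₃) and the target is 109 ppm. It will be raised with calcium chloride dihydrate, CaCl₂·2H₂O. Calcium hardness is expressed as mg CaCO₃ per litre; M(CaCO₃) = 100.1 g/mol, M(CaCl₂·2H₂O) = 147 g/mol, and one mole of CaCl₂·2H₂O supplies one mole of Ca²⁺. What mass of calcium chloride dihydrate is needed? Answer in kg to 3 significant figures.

(a) 5.13 kg; (b) 39.3 kg

(a) CYA to add: (38 − 25) = 13 mg/L × 395,000 L = 5135 g cyanuric acid.

(b) Volume: 221,000 US gal × 3.785 L/gal = 836,485 L.
(b) Hardness to add: (109 − 77) = 32 mg/L as CaCO₃ × 836,485 L = 26,770 g as CaCO₃.
(b) Moles of Ca²⁺ (1 mol Ca²⁺ ≡ 1 mol CaCO₃): 26,770 / 100.1 g/mol = 267.4 mol.
(b) Mass of CaCl₂·2H₂O: 267.4 × 147 = 39,310 g.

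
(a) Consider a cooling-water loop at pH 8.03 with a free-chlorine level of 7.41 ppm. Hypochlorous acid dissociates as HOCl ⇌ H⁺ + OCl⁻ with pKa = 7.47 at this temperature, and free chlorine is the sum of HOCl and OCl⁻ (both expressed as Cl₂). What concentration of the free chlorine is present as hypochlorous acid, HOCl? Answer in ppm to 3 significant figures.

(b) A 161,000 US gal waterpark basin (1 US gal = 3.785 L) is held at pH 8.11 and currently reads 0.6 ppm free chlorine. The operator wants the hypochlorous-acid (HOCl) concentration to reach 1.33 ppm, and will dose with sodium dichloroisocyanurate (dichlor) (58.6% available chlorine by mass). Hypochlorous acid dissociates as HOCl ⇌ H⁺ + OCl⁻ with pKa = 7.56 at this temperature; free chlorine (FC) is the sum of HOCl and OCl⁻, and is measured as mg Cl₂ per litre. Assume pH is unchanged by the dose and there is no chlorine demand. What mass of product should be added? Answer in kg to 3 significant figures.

(a) [OCl⁻]/[HOCl] = 10^(pH − pKa) = 10^(8.03 − 7.47) = 10^0.56 = 3.631.
(a) Fraction as HOCl = 1 / (1 + 3.631) = 0.2159.
(a) HOCl = 0.2159 × 7.41 ppm = 1.6 ppm.

(b) Volume: 161,000 US gal × 3.785 L/gal = 609,385 L.
(b) [OCl⁻]/[HOCl] = 10^(pH − pKa) = 10^(8.11 − 7.56) = 3.548; fraction as HOCl = 1/(1 + 3.548) = 0.2199.
(b) Free chlorine required for 1.33 ppm HOCl: 1.33 / 0.2199 = 6.049 ppm.
(b) FC to add: 6.049 − 0.6 = 5.449 mg/L as Cl₂.
(b) Cl₂ equivalent: 5.449 mg/L × 609,385 L = 3321 g.
(b) Product at 58.6% available Cl: 3321 / 0.586 = 5666 g.

(a) 1.60 ppm; (b) 5.67 kg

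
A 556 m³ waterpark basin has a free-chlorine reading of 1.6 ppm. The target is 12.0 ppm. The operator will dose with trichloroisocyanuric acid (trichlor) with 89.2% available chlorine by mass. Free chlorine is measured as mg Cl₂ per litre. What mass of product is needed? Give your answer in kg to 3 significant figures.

Volume: 556 m³ = 556,000 L.
Chlorine deficit: 12.0 − 1.6 = 10.4 ppm = 10.4 mg/L as Cl₂.
Cl₂ equivalent needed: 10.4 mg/L × 556,000 L = 5,782,000 mg = 5782 g.
Product at 89.2% available chlorine: 5782 / 0.892 = 6483 g.

6.48 kg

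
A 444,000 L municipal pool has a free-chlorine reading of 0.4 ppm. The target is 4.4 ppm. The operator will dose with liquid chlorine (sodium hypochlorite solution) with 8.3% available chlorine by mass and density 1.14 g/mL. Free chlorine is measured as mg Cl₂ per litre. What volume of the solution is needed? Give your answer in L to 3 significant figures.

Chlorine deficit: 4.4 − 0.4 = 4 ppm = 4 mg/L as Cl₂.
Cl₂ equivalent needed: 4 mg/L × 444,000 L = 1,776,000 mg = 1776 g.
Product at 8.3% available chlorine: 1776 / 0.083 = 21,400 g.
Volume at density 1.14 g/mL: 21,400 g ÷ 1.14 g/mL = 18,770 mL.

18.8 L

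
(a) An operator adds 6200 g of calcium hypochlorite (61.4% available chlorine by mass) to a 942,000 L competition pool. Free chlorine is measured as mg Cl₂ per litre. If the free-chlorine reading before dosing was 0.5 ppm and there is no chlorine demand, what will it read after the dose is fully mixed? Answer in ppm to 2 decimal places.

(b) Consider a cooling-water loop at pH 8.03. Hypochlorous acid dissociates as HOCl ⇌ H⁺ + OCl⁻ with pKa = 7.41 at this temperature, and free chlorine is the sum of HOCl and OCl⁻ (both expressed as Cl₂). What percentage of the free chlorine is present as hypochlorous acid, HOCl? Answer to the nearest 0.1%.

(a) Available chlorine delivered: 6200 g × 0.614 = 3807 g as Cl₂.
(a) Concentration rise: 3807 g / 942,000 L = 4.041 mg/L = 4.04 ppm.
(a) Final FC: 0.5 + 4.04 = 4.54 ppm.

(b) [OCl⁻]/[HOCl] = 10^(pH − pKa) = 10^(8.03 − 7.41) = 10^0.62 = 4.169.
(b) Fraction as HOCl = 1 / (1 + 4.169) = 0.1935.

(a) 4.54 ppm; (b) 19.3%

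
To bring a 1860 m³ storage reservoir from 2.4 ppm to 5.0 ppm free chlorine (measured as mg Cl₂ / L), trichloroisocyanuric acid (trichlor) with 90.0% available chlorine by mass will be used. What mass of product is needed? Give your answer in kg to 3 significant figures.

5.37 kg

Volume: 1860 m³ = 1,860,000 L.
Chlorine deficit: 5.0 − 2.4 = 2.6 ppm = 2.6 mg/L as Cl₂.
Cl₂ equivalent needed: 2.6 mg/L × 1,860,000 L = 4,836,000 mg = 4836 g.
Product at 90.0% available chlorine: 4836 / 0.9 = 5373 g.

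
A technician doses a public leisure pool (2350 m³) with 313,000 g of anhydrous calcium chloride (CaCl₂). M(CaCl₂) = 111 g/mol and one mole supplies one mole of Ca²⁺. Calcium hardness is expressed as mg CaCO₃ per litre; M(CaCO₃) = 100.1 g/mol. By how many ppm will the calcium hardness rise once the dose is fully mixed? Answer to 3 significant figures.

Volume: 2350 m³ = 2,350,000 L.
Moles of Ca²⁺: 313,000 g ÷ 111 g/mol = 2820 mol.
As CaCO₃: 2820 mol × 100.1 g/mol = 282,300 g.
Rise: 282,300 g / 2,350,000 L × 1000 = 120.1 mg/L.

120 ppm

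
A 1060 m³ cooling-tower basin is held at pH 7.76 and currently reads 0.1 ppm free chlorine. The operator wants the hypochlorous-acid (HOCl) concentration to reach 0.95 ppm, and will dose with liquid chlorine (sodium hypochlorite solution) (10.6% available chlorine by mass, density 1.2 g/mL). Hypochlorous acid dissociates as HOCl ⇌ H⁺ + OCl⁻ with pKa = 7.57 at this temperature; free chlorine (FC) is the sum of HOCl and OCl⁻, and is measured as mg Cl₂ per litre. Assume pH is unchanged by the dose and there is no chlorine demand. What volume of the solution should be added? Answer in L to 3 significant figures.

Volume: 1060 m³ = 1,060,000 L.
[OCl⁻]/[HOCl] = 10^(pH − pKa) = 10^(7.76 − 7.57) = 1.549; fraction as HOCl = 1/(1 + 1.549) = 0.3923.
Free chlorine required for 0.95 ppm HOCl: 0.95 / 0.3923 = 2.421 ppm.
FC to add: 2.421 − 0.1 = 2.321 mg/L as Cl₂.
Cl₂ equivalent: 2.321 mg/L × 1,060,000 L = 2461 g.
Product at 10.6% available Cl: 2461 / 0.106 = 23,210 g.
Volume: 23,210 g ÷ 1.2 g/mL = 19,340 mL.

19.3 L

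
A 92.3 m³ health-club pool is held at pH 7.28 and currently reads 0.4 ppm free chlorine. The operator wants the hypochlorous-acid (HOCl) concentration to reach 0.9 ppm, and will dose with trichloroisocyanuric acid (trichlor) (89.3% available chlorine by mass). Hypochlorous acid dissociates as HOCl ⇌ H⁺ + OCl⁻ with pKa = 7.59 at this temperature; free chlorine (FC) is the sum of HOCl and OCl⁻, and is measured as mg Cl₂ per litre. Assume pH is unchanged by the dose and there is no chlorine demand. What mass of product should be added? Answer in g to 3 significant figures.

Volume: 92.3 m³ = 92,300 L.
[OCl⁻]/[HOCl] = 10^(pH − pKa) = 10^(7.28 − 7.59) = 0.4898; fraction as HOCl = 1/(1 + 0.4898) = 0.6712.
Free chlorine required for 0.9 ppm HOCl: 0.9 / 0.6712 = 1.341 ppm.
FC to add: 1.341 − 0.4 = 0.9408 mg/L as Cl₂.
Cl₂ equivalent: 0.9408 mg/L × 92,300 L = 86.84 g.
Product at 89.3% available Cl: 86.84 / 0.893 = 97.24 g.

97.2 g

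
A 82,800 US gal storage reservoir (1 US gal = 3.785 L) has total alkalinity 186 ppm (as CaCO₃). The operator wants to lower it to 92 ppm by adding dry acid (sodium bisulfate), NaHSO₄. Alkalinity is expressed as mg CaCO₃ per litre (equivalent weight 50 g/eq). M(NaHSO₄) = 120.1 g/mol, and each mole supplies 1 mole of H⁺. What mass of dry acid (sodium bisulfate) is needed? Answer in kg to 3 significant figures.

70.8 kg

Volume: 82,800 US gal × 3.785 L/gal = 313,398 L.
Alkalinity to neutralize: (186 − 92) = 94 mg/L as CaCO₃ × 313,398 L = 29,460 g as CaCO₃.
Equivalents of H⁺ required: 29,460 ÷ 50 g/eq = 589.2 eq = 589.2 mol NaHSO₄.
Mass of NaHSO₄: 589.2 × 120.1 = 70,760 g.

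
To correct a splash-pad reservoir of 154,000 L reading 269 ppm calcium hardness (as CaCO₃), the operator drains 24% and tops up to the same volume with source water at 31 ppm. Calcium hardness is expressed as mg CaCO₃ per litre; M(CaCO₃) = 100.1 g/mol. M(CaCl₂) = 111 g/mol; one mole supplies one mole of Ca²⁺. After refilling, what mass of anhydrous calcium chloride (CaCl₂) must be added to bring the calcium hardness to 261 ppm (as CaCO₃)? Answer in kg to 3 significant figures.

8.39 kg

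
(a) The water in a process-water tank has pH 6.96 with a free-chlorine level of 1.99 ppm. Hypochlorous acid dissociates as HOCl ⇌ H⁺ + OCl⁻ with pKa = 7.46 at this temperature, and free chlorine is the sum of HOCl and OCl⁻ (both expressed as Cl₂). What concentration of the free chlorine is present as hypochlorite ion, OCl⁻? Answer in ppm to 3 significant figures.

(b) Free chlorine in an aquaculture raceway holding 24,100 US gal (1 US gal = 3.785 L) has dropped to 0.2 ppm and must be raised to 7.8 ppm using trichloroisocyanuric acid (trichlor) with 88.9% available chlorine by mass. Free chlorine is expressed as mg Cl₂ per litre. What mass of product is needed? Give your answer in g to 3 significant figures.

(a) 0.478 ppm; (b) 780 g

(a) [OCl⁻]/[HOCl] = 10^(pH − pKa) = 10^(6.96 − 7.46) = 10^-0.50 = 0.3162.
(a) Fraction as HOCl = 1 / (1 + 0.3162) = 0.7597.
(a) OCl⁻ = (1 − 0.7597) × 1.99 ppm = 0.4781 ppm.

(b) Volume: 24,100 US gal × 3.785 L/gal = 91,218 L.
(b) Chlorine deficit: 7.8 − 0.2 = 7.6 ppm = 7.6 mg/L as Cl₂.
(b) Cl₂ equivalent needed: 7.6 mg/L × 91,218 L = 693,300 mg = 693.3 g.
(b) Product at 88.9% available chlorine: 693.3 / 0.889 = 779.8 g.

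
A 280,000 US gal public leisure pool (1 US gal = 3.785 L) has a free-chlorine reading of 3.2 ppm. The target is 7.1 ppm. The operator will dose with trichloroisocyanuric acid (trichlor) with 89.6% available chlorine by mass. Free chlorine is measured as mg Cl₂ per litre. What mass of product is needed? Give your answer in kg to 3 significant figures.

4.61 kg

Volume: 280,000 US gal × 3.785 L/gal = 1,059,800 L.
Chlorine deficit: 7.1 − 3.2 = 3.9 ppm = 3.9 mg/L as Cl₂.
Cl₂ equivalent needed: 3.9 mg/L × 1,059,800 L = 4,133,000 mg = 4133 g.
Product at 89.6% available chlorine: 4133 / 0.896 = 4613 g.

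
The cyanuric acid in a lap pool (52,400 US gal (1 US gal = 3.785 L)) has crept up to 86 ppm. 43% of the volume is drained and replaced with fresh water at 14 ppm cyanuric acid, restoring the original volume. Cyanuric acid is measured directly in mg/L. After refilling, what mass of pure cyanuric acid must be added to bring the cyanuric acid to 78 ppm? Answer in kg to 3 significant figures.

Volume: 52,400 US gal × 3.785 L/gal = 198,334 L.
After draining 43% and refilling: 86 × 0.57 + 14 × 0.43 = 55.04 ppm.
Deficit to target: 78 − 55.04 = 22.96 mg/L.
Mass: 22.96 mg/L × 198,334 L = 4554 g cyanuric acid.

4.55 kg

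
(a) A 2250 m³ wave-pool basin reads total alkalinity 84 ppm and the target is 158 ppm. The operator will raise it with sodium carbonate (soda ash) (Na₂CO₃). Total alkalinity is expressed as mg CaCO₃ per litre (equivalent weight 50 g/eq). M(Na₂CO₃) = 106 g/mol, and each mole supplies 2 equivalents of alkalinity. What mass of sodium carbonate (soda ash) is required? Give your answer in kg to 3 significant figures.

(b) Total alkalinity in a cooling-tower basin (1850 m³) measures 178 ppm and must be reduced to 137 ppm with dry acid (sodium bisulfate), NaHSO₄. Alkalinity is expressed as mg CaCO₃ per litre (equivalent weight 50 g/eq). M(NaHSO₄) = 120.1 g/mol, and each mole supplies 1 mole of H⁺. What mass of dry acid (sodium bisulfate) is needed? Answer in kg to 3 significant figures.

(a) Volume: 2250 m³ = 2,250,000 L.
(a) Alkalinity to add: (158 − 84) = 74 mg/L as CaCO₃ × 2,250,000 L = 166,500 g as CaCO₃.
(a) Equivalents: 166,500 g ÷ 50 g/eq = 3330 eq.
(a) Each mole of Na₂CO₃ supplies 2 eq, so 3330 / 2 = 1665 mol.
(a) Mass: 1665 mol × 106 g/mol = 176,500 g.

(b) Volume: 1850 m³ = 1,850,000 L.
(b) Alkalinity to neutralize: (178 − 137) = 41 mg/L as CaCO₃ × 1,850,000 L = 75,850 g as CaCO₃.
(b) Equivalents of H⁺ required: 75,850 ÷ 50 g/eq = 1517 eq = 1517 mol NaHSO₄.
(b) Mass of NaHSO₄: 1517 × 120.1 = 182,200 g.

(a) 176 kg; (b) 182 kg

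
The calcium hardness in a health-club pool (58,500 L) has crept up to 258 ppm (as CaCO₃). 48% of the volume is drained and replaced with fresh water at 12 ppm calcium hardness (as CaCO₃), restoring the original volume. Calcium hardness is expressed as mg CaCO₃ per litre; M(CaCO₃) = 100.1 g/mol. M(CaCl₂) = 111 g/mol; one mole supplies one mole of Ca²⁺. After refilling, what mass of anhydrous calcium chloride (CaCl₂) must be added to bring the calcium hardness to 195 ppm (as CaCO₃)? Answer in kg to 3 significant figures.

3.57 kg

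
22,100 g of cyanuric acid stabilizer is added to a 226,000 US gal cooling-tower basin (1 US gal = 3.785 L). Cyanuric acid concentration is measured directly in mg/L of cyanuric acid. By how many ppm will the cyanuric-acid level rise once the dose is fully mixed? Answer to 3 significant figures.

Volume: 226,000 US gal × 3.785 L/gal = 855,410 L.
Rise: 22,100 g / 855,410 L × 1000 = 25.84 mg/L.

25.8 ppm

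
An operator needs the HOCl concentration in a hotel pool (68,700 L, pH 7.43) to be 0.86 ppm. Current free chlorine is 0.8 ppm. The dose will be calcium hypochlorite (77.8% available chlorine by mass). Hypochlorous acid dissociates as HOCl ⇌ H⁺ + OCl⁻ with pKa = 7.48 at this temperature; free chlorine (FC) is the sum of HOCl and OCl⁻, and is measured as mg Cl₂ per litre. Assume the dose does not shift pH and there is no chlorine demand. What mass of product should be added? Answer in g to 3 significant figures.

73.0 g

[OCl⁻]/[HOCl] = 10^(pH − pKa) = 10^(7.43 − 7.48) = 0.8913; fraction as HOCl = 1/(1 + 0.8913) = 0.5288.
Free chlorine required for 0.86 ppm HOCl: 0.86 / 0.5288 = 1.626 ppm.
FC to add: 1.626 − 0.8 = 0.8265 mg/L as Cl₂.
Cl₂ equivalent: 0.8265 mg/L × 68,700 L = 56.78 g.
Product at 77.8% available Cl: 56.78 / 0.778 = 72.98 g.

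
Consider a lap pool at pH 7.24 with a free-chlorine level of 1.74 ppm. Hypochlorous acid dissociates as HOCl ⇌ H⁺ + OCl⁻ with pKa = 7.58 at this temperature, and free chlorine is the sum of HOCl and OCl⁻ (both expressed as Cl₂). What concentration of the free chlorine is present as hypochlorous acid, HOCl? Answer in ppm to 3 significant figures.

1.19 ppm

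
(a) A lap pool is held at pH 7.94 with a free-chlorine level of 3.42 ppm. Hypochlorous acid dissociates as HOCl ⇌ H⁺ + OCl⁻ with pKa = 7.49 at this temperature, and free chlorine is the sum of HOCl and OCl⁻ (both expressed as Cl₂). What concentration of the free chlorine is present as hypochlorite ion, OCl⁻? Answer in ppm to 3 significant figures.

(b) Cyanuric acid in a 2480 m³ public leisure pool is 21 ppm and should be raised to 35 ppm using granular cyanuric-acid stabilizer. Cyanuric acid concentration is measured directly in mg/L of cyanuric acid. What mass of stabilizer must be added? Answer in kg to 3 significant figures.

(a) [OCl⁻]/[HOCl] = 10^(pH − pKa) = 10^(7.94 − 7.49) = 10^0.45 = 2.818.
(a) Fraction as HOCl = 1 / (1 + 2.818) = 0.2619.
(a) OCl⁻ = (1 − 0.2619) × 3.42 ppm = 2.524 ppm.

(b) Volume: 2480 m³ = 2,480,000 L.
(b) CYA to add: (35 − 21) = 14 mg/L × 2,480,000 L = 34,720 g cyanuric acid.

(a) 2.52 ppm; (b) 34.7 kg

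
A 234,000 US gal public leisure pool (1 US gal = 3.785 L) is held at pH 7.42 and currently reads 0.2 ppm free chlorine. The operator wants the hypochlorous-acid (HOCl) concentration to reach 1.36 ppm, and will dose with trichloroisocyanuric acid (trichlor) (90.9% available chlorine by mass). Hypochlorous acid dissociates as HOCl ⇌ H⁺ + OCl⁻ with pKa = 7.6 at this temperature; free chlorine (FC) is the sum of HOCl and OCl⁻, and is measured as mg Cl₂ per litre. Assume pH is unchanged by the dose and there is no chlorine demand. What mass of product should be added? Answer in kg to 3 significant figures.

Volume: 234,000 US gal × 3.785 L/gal = 885,690 L.
[OCl⁻]/[HOCl] = 10^(pH − pKa) = 10^(7.42 − 7.6) = 0.6607; fraction as HOCl = 1/(1 + 0.6607) = 0.6022.
Free chlorine required for 1.36 ppm HOCl: 1.36 / 0.6022 = 2.259 ppm.
FC to add: 2.259 − 0.2 = 2.059 mg/L as Cl₂.
Cl₂ equivalent: 2.059 mg/L × 885,690 L = 1823 g.
Product at 90.9% available Cl: 1823 / 0.909 = 2006 g.

2.01 kg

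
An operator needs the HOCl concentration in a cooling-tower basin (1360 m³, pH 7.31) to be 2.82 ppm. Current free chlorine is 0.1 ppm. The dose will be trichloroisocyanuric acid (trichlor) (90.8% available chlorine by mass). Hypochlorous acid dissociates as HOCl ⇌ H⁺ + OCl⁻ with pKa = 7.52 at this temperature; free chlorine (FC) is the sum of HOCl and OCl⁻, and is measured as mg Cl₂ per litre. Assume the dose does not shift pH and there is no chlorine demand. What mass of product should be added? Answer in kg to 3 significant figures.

6.68 kg

Volume: 1360 m³ = 1,360,000 L.
[OCl⁻]/[HOCl] = 10^(pH − pKa) = 10^(7.31 − 7.52) = 0.6166; fraction as HOCl = 1/(1 + 0.6166) = 0.6186.
Free chlorine required for 2.82 ppm HOCl: 2.82 / 0.6186 = 4.559 ppm.
FC to add: 4.559 − 0.1 = 4.459 mg/L as Cl₂.
Cl₂ equivalent: 4.459 mg/L × 1,360,000 L = 6064 g.
Product at 90.8% available Cl: 6064 / 0.908 = 6678 g.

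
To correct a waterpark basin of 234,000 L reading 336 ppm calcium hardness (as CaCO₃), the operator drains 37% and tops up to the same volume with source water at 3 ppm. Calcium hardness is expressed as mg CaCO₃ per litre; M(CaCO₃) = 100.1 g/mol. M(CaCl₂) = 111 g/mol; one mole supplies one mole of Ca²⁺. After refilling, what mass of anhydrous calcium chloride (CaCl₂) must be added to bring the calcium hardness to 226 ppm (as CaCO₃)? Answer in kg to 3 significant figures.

3.43 kg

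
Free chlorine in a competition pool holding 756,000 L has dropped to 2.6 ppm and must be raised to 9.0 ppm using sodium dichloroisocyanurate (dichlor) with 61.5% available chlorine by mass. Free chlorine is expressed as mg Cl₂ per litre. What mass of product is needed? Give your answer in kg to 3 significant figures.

Chlorine deficit: 9.0 − 2.6 = 6.4 ppm = 6.4 mg/L as Cl₂.
Cl₂ equivalent needed: 6.4 mg/L × 756,000 L = 4,838,000 mg = 4838 g.
Product at 61.5% available chlorine: 4838 / 0.615 = 7867 g.

7.87 kg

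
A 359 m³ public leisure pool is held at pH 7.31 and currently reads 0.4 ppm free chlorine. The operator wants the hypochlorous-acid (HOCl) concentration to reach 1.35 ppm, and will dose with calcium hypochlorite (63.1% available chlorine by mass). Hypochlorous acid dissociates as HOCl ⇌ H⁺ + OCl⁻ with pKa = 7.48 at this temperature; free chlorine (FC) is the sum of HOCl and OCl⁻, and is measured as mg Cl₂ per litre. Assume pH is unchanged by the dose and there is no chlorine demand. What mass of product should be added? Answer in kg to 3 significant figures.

1.06 kg

Volume: 359 m³ = 359,000 L.
[OCl⁻]/[HOCl] = 10^(pH − pKa) = 10^(7.31 − 7.48) = 0.6761; fraction as HOCl = 1/(1 + 0.6761) = 0.5966.
Free chlorine required for 1.35 ppm HOCl: 1.35 / 0.5966 = 2.263 ppm.
FC to add: 2.263 − 0.4 = 1.863 mg/L as Cl₂.
Cl₂ equivalent: 1.863 mg/L × 359,000 L = 668.7 g.
Product at 63.1% available Cl: 668.7 / 0.631 = 1060 g.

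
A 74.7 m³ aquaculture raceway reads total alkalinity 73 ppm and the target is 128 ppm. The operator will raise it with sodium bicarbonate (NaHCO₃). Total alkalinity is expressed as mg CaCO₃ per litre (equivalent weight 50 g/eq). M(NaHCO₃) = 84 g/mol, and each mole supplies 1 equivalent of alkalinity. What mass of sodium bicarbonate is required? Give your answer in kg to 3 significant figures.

Volume: 74.7 m³ = 74,700 L.
Alkalinity to add: (128 − 73) = 55 mg/L as CaCO₃ × 74,700 L = 4108 g as CaCO₃.
Equivalents: 4108 g ÷ 50 g/eq = 82.17 eq.
NaHCO₃ supplies 1 eq per mole → 82.17 mol.
Mass: 82.17 mol × 84 g/mol = 6902 g.

6.90 kg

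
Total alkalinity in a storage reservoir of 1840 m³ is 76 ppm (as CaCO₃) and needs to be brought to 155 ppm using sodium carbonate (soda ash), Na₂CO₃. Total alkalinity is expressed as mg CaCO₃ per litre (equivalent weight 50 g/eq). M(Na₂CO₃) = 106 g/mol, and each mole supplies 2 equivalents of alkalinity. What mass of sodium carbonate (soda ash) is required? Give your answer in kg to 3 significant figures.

Volume: 1840 m³ = 1,840,000 L.
Alkalinity to add: (155 − 76) = 79 mg/L as CaCO₃ × 1,840,000 L = 145,400 g as CaCO₃.
Equivalents: 145,400 g ÷ 50 g/eq = 2907 eq.
Each mole of Na₂CO₃ supplies 2 eq, so 2907 / 2 = 1454 mol.
Mass: 1454 mol × 106 g/mol = 154,100 g.

154 kg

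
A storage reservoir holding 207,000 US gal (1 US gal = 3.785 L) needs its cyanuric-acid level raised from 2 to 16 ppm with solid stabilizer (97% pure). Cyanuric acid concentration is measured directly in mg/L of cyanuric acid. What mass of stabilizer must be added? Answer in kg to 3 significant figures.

Volume: 207,000 US gal × 3.785 L/gal = 783,495 L.
CYA to add: (16 − 2) = 14 mg/L × 783,495 L = 10,970 g cyanuric acid.
At 97% purity: 10,970 / 0.97 = 11,310 g product.

11.3 kg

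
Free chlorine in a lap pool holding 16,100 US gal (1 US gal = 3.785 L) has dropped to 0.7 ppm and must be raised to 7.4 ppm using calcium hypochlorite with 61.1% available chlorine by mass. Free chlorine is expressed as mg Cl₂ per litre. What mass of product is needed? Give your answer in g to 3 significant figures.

Volume: 16,100 US gal × 3.785 L/gal = 60,938 L.
Chlorine deficit: 7.4 − 0.7 = 6.7 ppm = 6.7 mg/L as Cl₂.
Cl₂ equivalent needed: 6.7 mg/L × 60,938 L = 408,300 mg = 408.3 g.
Product at 61.1% available chlorine: 408.3 / 0.611 = 668.2 g.

668 g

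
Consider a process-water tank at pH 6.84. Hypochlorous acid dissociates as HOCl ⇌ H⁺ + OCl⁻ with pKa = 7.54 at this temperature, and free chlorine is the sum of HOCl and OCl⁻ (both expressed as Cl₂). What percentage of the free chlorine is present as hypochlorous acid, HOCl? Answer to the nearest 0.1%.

[OCl⁻]/[HOCl] = 10^(pH − pKa) = 10^(6.84 − 7.54) = 10^-0.70 = 0.1995.
Fraction as HOCl = 1 / (1 + 0.1995) = 0.8337.

83.4%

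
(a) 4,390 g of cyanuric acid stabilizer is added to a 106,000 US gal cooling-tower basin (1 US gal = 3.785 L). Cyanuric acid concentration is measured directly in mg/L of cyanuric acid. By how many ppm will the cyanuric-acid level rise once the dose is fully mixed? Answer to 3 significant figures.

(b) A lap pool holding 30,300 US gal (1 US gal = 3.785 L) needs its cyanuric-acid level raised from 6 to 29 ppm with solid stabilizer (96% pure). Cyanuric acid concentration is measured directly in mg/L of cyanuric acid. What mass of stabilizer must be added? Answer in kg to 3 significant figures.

(a) 10.9 ppm; (b) 2.75 kg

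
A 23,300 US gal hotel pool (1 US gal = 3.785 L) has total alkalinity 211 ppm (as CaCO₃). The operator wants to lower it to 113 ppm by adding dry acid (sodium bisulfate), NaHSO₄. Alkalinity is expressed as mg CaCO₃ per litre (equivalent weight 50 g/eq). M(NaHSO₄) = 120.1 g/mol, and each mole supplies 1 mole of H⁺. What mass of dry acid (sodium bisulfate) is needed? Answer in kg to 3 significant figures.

Volume: 23,300 US gal × 3.785 L/gal = 88,190 L.
Alkalinity to neutralize: (211 − 113) = 98 mg/L as CaCO₃ × 88,190 L = 8643 g as CaCO₃.
Equivalents of H⁺ required: 8643 ÷ 50 g/eq = 172.9 eq = 172.9 mol NaHSO₄.
Mass of NaHSO₄: 172.9 × 120.1 = 20,760 g.

20.8 kg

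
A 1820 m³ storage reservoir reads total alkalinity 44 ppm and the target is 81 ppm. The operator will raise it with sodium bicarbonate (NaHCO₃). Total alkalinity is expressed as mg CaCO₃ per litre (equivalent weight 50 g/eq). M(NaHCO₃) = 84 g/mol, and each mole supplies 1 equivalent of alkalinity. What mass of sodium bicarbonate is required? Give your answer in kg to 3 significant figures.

113 kg

Volume: 1820 m³ = 1,820,000 L.
Alkalinity to add: (81 − 44) = 37 mg/L as CaCO₃ × 1,820,000 L = 67,340 g as CaCO₃.
Equivalents: 67,340 g ÷ 50 g/eq = 1347 eq.
NaHCO₃ supplies 1 eq per mole → 1347 mol.
Mass: 1347 mol × 84 g/mol = 113,100 g.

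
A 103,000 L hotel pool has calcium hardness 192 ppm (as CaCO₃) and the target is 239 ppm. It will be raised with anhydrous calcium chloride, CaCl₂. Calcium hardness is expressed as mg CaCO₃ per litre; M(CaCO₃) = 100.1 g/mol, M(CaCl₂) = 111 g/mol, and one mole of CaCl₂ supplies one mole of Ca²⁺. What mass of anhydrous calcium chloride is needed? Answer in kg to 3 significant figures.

5.37 kg

Hardness to add: (239 − 192) = 47 mg/L as CaCO₃ × 103,000 L = 4841 g as CaCO₃.
Moles of Ca²⁺ (1 mol Ca²⁺ ≡ 1 mol CaCO₃): 4841 / 100.1 g/mol = 48.36 mol.
Mass of CaCl₂: 48.36 × 111 = 5368 g.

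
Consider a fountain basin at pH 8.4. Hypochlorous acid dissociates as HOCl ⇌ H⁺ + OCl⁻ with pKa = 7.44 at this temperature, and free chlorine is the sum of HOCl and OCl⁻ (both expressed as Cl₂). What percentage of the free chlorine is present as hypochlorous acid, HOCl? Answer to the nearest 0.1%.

9.9%

[OCl⁻]/[HOCl] = 10^(pH − pKa) = 10^(8.4 − 7.44) = 10^0.96 = 9.12.
Fraction as HOCl = 1 / (1 + 9.12) = 0.09881.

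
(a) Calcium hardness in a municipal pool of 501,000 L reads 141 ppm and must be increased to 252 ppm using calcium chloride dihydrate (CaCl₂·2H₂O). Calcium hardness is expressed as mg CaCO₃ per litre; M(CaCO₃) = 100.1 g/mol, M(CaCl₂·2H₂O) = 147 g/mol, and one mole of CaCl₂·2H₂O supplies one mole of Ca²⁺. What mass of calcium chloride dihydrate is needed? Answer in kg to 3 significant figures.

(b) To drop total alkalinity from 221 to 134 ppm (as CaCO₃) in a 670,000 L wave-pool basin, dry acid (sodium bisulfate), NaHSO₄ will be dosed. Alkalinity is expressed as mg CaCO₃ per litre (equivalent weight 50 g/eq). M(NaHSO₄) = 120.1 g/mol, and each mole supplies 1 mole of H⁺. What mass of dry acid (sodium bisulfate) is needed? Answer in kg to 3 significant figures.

(a) Hardness to add: (252 − 141) = 111 mg/L as CaCO₃ × 501,000 L = 55,610 g as CaCO₃.
(a) Moles of Ca²⁺ (1 mol Ca²⁺ ≡ 1 mol CaCO₃): 55,610 / 100.1 g/mol = 555.6 mol.
(a) Mass of CaCl₂·2H₂O: 555.6 × 147 = 81,670 g.

(b) Alkalinity to neutralize: (221 − 134) = 87 mg/L as CaCO₃ × 670,000 L = 58,290 g as CaCO₃.
(b) Equivalents of H⁺ required: 58,290 ÷ 50 g/eq = 1166 eq = 1166 mol NaHSO₄.
(b) Mass of NaHSO₄: 1166 × 120.1 = 140,000 g.

(a) 81.7 kg; (b) 140 kg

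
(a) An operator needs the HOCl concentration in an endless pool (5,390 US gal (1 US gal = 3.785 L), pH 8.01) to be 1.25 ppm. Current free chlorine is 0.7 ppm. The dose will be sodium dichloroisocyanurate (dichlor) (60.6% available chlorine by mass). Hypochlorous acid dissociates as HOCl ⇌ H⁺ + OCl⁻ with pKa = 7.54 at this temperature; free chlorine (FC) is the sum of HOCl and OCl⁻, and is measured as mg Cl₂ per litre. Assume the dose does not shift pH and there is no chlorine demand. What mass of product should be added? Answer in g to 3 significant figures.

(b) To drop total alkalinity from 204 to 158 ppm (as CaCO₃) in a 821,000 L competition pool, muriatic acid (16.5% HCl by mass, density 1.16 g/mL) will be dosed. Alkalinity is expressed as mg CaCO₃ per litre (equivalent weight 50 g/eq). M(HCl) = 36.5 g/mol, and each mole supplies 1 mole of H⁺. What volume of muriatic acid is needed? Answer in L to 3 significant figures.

(a) 143 g; (b) 144 L

(a) Volume: 5,390 US gal × 3.785 L/gal = 20,401 L.
(a) [OCl⁻]/[HOCl] = 10^(pH − pKa) = 10^(8.01 − 7.54) = 2.951; fraction as HOCl = 1/(1 + 2.951) = 0.2531.
(a) Free chlorine required for 1.25 ppm HOCl: 1.25 / 0.2531 = 4.939 ppm.
(a) FC to add: 4.939 − 0.7 = 4.239 mg/L as Cl₂.
(a) Cl₂ equivalent: 4.239 mg/L × 20,401 L = 86.48 g.
(a) Product at 60.6% available Cl: 86.48 / 0.606 = 142.7 g.

(b) Alkalinity to neutralize: (204 − 158) = 46 mg/L as CaCO₃ × 821,000 L = 37,770 g as CaCO₃.
(b) Equivalents of H⁺ required: 37,770 ÷ 50 g/eq = 755.3 eq = 755.3 mol HCl.
(b) Mass of HCl: 755.3 × 36.5 = 27,570 g.
(b) Mass of 16.5% solution: 27,570 / 0.165 = 167,100 g.
(b) Volume: 167,100 g ÷ 1.16 g/mL = 144,000 mL.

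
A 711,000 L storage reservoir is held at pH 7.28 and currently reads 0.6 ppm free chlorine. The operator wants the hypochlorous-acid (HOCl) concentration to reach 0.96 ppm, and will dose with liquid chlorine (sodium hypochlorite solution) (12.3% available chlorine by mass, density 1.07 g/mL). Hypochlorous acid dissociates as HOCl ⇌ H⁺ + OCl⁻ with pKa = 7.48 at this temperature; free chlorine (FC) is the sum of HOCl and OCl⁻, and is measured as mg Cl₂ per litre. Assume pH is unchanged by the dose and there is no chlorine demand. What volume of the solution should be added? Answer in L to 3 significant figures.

[OCl⁻]/[HOCl] = 10^(pH − pKa) = 10^(7.28 − 7.48) = 0.631; fraction as HOCl = 1/(1 + 0.631) = 0.6131.
Free chlorine required for 0.96 ppm HOCl: 0.96 / 0.6131 = 1.566 ppm.
FC to add: 1.566 − 0.6 = 0.9657 mg/L as Cl₂.
Cl₂ equivalent: 0.9657 mg/L × 711,000 L = 686.6 g.
Product at 12.3% available Cl: 686.6 / 0.123 = 5582 g.
Volume: 5582 g ÷ 1.07 g/mL = 5217 mL.

5.22 L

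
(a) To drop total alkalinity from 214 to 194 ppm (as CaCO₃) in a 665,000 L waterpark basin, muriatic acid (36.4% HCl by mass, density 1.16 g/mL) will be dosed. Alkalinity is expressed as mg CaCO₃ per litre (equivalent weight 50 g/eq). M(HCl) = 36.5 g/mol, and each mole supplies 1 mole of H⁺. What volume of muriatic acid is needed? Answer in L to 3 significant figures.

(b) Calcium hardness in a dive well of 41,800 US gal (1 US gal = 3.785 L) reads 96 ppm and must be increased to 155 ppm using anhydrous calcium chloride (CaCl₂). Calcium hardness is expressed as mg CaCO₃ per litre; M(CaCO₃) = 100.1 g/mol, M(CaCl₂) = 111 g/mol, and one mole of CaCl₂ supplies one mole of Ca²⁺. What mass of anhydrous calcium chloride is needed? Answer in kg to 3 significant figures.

(a) 23.0 L; (b) 10.4 kg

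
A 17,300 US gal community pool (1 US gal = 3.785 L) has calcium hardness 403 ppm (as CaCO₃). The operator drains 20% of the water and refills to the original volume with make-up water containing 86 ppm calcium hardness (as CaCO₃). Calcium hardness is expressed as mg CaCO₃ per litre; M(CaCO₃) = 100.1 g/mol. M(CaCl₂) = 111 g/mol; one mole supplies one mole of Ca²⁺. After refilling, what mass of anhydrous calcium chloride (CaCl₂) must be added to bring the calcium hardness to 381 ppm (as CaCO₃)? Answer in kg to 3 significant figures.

3.01 kg

Volume: 17,300 US gal × 3.785 L/gal = 65,480 L.
After draining 20% and refilling: 403 × 0.80 + 86 × 0.20 = 339.6 ppm.
Deficit to target: 381 − 339.6 = 41.4 mg/L.
As CaCO₃: 41.4 mg/L × 65,480 L = 2711 g; ÷ 100.1 = 27.08 mol Ca²⁺.
Mass: 27.08 × 111 = 3006 g.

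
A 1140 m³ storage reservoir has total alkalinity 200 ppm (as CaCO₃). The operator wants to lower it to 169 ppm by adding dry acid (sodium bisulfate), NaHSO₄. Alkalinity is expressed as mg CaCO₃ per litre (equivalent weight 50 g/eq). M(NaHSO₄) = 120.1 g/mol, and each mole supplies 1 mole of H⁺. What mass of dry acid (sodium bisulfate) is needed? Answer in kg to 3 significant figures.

Volume: 1140 m³ = 1,140,000 L.
Alkalinity to neutralize: (200 − 169) = 31 mg/L as CaCO₃ × 1,140,000 L = 35,340 g as CaCO₃.
Equivalents of H⁺ required: 35,340 ÷ 50 g/eq = 706.8 eq = 706.8 mol NaHSO₄.
Mass of NaHSO₄: 706.8 × 120.1 = 84,890 g.

84.9 kg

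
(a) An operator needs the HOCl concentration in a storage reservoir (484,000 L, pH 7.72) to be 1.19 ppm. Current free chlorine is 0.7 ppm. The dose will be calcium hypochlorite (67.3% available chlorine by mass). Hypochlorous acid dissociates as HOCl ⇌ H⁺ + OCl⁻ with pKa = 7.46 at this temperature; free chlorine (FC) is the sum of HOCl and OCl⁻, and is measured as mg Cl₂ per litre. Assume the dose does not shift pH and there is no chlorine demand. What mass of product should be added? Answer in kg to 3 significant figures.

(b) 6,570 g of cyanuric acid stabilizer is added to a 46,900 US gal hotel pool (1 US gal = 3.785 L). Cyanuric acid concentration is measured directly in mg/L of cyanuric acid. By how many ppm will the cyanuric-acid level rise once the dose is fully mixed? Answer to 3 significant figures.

(a) 1.91 kg; (b) 37.0 ppm

(a) [OCl⁻]/[HOCl] = 10^(pH − pKa) = 10^(7.72 − 7.46) = 1.82; fraction as HOCl = 1/(1 + 1.82) = 0.3546.
(a) Free chlorine required for 1.19 ppm HOCl: 1.19 / 0.3546 = 3.355 ppm.
(a) FC to add: 3.355 − 0.7 = 2.655 mg/L as Cl₂.
(a) Cl₂ equivalent: 2.655 mg/L × 484,000 L = 1285 g.
(a) Product at 67.3% available Cl: 1285 / 0.673 = 1910 g.

(b) Volume: 46,900 US gal × 3.785 L/gal = 177,516 L.
(b) Rise: 6,570 g / 177,516 L × 1000 = 37.01 mg/L.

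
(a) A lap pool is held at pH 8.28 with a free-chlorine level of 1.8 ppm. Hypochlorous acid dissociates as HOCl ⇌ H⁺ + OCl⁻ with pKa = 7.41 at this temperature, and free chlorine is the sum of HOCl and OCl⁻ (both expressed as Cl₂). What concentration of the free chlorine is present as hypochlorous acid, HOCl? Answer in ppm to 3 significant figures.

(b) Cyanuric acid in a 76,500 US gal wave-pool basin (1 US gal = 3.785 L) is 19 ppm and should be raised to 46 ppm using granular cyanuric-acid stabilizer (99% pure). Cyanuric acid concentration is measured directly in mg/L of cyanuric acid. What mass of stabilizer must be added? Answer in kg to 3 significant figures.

(a) [OCl⁻]/[HOCl] = 10^(pH − pKa) = 10^(8.28 − 7.41) = 10^0.87 = 7.413.
(a) Fraction as HOCl = 1 / (1 + 7.413) = 0.1189.
(a) HOCl = 0.1189 × 1.8 ppm = 0.214 ppm.

(b) Volume: 76,500 US gal × 3.785 L/gal = 289,552 L.
(b) CYA to add: (46 − 19) = 27 mg/L × 289,552 L = 7818 g cyanuric acid.
(b) At 99% purity: 7818 / 0.99 = 7897 g product.

(a) 0.214 ppm; (b) 7.90 kg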